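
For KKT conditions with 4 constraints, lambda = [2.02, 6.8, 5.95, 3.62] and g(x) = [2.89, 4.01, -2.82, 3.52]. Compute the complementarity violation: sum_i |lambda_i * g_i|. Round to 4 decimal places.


KKT complementary slackness check:
lambda_1 * g_1 = 2.02 * 2.89 = 5.8378
lambda_2 * g_2 = 6.8 * 4.01 = 27.268
lambda_3 * g_3 = 5.95 * -2.82 = -16.779
lambda_4 * g_4 = 3.62 * 3.52 = 12.7424
Total violation = 5.8378 + 27.268 + 16.779 + 12.7424 = 62.6272


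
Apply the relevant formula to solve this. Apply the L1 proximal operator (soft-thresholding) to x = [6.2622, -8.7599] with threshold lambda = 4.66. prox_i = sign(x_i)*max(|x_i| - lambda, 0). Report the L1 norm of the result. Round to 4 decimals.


Soft-thresholding with lambda = 4.66:
prox(6.2622) = sign(6.2622)*max(|6.2622| - 4.66, 0) = 1.6022
prox(-8.7599) = sign(-8.7599)*max(|-8.7599| - 4.66, 0) = -4.0999
prox(x) = [1.6022, -4.0999]
||prox(x)||_1 = 1.6022 + 4.0999 = 5.7021


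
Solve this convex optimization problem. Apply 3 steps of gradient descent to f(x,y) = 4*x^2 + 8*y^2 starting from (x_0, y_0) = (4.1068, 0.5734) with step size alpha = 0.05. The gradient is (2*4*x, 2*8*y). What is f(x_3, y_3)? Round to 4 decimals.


Gradient descent on f(x,y) = 4*x^2 + 8*y^2.
Starting point: (4.1068, 0.5734), alpha = 0.05
Step 1: grad_x = 2*4*4.1068 = 32.8544, grad_y = 2*8*0.5734 = 9.1744
  x_1 = 4.1068 - 0.05*32.8544 = 2.4641
  y_1 = 0.5734 - 0.05*9.1744 = 0.1147
Step 2: grad_x = 2*4*2.4641 = 19.7126, grad_y = 2*8*0.1147 = 1.8349
  x_2 = 2.4641 - 0.05*19.7126 = 1.4784
  y_2 = 0.1147 - 0.05*1.8349 = 0.0229
Step 3: grad_x = 2*4*1.4784 = 11.8276, grad_y = 2*8*0.0229 = 0.367
  x_3 = 1.4784 - 0.05*11.8276 = 0.8871
  y_3 = 0.0229 - 0.05*0.367 = 0.0046
f(0.8871, 0.0046) = 4*0.8871^2 + 8*0.0046^2 = 3.1477


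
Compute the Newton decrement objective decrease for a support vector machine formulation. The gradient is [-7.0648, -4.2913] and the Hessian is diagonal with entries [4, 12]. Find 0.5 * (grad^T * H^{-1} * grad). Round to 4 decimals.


Step 1: H is diagonal, so H^(-1) * g = [-1.7662, -0.3576].
Step 2: g^T H^(-1) g = sum_i g_i^2 / H_ii
  = (-7.0648)^2/4 + (-4.2913)^2/12
  = 12.4778 + 1.5346 = 14.0125
Step 3: Objective decrease = 0.5 * g^T H^(-1) g = 7.0062


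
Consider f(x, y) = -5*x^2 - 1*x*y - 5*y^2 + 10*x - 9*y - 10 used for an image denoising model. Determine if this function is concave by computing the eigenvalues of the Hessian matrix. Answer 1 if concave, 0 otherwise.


The Hessian of f(x,y) = -5*x^2 - 1*x*y - 5*y^2 + 10*x - 9*y - 10 is:
H = [[-10, -1], [-1, -10]]
Trace = -10 - 10 = -20
Determinant = -10*-10 - (-1)^2 = 99
Discriminant = (-20)^2 - 4*99 = 4.0
Eigenvalues: lambda_1 = -11.0, lambda_2 = -9.0
The function is concave.

1


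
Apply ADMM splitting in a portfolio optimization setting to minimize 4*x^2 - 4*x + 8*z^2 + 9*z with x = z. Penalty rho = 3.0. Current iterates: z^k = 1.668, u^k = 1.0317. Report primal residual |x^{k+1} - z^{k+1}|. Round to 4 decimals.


ADMM iteration with rho = 3.0, z^k = 1.668, u^k = 1.0317
Step 1: x-update.
Minimize 4*x^2 - 4*x + (3.0/2)*(x - 1.668 + 1.0317)^2
FOC: (2*4 + 3.0)*x = 4 + 3.0*(1.668 - 1.0317)
x^{k+1} = 0.5372
Step 2: z-update.
Minimize 8*z^2 + 9*z + (3.0/2)*(0.5372 - z + 1.0317)^2
FOC: (2*8 + 3.0)*z = -9 + 3.0*(0.5372 + 1.0317)
z^{k+1} = -0.226
Step 3: u-update.
u^{k+1} = 1.0317 + 0.5372 + 0.226 = 1.7948
Step 4: Primal residual = |0.5372 + 0.226| = 0.7631


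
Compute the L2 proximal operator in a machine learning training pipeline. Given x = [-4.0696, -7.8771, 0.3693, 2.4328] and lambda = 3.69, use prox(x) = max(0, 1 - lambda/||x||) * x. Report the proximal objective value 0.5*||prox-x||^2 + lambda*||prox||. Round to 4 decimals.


Step 1: Compute ||x||.
||x|| = 9.2014
Step 2: Compute scaling factor.
scale = max(0, 1 - 3.69/9.2014) = 0.599
Step 3: prox(x) = [-2.4376, -4.7182, 0.2212, 1.4572]
||prox(x)|| = 5.5114
Step 4: Proximal objective.
0.5*||prox-x||^2 = 6.8081
lambda*||prox|| = 20.3371
Total = 27.145


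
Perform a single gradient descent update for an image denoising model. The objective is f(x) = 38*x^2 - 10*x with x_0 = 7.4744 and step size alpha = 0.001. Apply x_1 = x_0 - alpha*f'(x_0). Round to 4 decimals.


We compute the gradient at x_0 and apply the update.
f'(x) = 76*x - 10
f'(7.4744) = 76*7.4744 - 10 = 558.0544
x_1 = 7.4744 - 0.001*558.0544 = 6.9163


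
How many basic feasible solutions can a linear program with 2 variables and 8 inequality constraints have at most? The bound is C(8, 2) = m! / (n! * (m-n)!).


Each vertex corresponds to some choice of n active constraints out of m, so the number of vertices is at most C(m, n) = m! / (n!(m-n)!).
m = 8, n = 2
Numerator: 8 * 7
Denominator: 2! = 2
C(8, 2) = 28


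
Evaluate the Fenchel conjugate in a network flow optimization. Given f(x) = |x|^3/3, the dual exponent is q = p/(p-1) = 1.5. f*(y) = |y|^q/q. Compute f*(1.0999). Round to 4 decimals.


The conjugate exponent q satisfies 1/p + 1/q = 1.
p = 3, so q = 3/(3 - 1) = 1.5
|y|^q = 1.0999^1.5 = 1.1535
f*(1.0999) = 1.1535 / 1.5 = 0.769


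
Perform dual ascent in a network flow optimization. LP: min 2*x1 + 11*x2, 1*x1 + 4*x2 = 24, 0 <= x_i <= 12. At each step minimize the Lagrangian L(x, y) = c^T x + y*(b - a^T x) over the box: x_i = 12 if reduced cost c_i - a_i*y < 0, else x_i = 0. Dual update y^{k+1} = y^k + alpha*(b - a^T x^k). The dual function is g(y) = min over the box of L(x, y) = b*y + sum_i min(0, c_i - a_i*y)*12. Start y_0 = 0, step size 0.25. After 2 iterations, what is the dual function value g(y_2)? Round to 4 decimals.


Dual ascent for LP: min 2*x1 + 11*x2, 1*x1 + 4*x2 = 24, 0 <= x_i <= 12
Step 1: y^k = 0.0, reduced costs: (2.0, 11.0)
  x^k = (0.0, 0.0), subgradient = b - a^T x = 24.0
  y^{k+1} = 0.0 + 0.25*24.0 = 6.0
Step 2: y^k = 6.0, reduced costs: (-4.0, -13.0)
  x^k = (12.0, 12.0), subgradient = b - a^T x = -36.0
  y^{k+1} = 6.0 + 0.25*-36.0 = -3.0
Dual objective at y_2 = -3.0: reduced costs (5.0, 23.0), box minimizer x = (0.0, 0.0)
g(y_2) = b*y + (c1 - a1*y)*x1 + (c2 - a2*y)*x2 = 24*(-3.0) + 5.0*0.0 + 23.0*0.0 = -72.0 + 0.0 + 0.0 = -72.0


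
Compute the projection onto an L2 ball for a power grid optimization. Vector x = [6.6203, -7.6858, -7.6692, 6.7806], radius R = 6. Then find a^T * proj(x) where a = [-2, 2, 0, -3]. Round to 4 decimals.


Step 1: Compute ||x|| (intermediates to 6 decimals).
||x|| = sqrt(6.6203^2 + (-7.6858)^2 + (-7.6692)^2 + 6.7806^2) = 14.41156
Step 2: Project.
Since ||x|| > R, scale = R/||x|| = 6/14.41156 = 0.416332, proj(x) = scale * x
proj(x) = [2.756243, -3.199844, -3.192933, 2.822981]
Step 3: Dot product.
a^T * proj(x) = -2*2.756243 + 2*(-3.199844) + 0*(-3.192933) - 3*2.822981 = -20.3811


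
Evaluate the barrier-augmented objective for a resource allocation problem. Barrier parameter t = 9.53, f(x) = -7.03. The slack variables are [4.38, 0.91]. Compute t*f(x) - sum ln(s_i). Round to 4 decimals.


Step 1: Compute log-barrier.
ln values: [1.477, -0.0943]
phi = -(1.477 - 0.0943) = -1.3827
Step 2: Compute augmented objective.
t*f(x) = 9.53*-7.03 = -66.9959
Total = -66.9959 - 1.3827 = -68.3786


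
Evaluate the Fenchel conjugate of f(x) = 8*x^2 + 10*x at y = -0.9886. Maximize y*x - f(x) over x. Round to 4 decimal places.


f*(y) = sup_x {y*x - a*x^2 - b*x} = sup_x {(y-b)*x - a*x^2}
FOC: (y - b) - 2a*x = 0 => x* = (y - b)/(2a)
x* = (-0.9886 - 10)/(2*8) = -0.6868
f*(-0.9886) = (y-b)^2/(4a) = (-0.9886 - 10)^2/(4*8)
= 120.7493/32 = 3.7734


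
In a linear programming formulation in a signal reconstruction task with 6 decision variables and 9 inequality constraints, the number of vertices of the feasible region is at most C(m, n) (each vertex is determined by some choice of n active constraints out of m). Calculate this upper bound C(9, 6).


Each vertex corresponds to some choice of n active constraints out of m, so the number of vertices is at most C(m, n) = m! / (n!(m-n)!).
m = 9, n = 6
Numerator: 9 * 8 * 7 * 6 * 5 * 4
Denominator: 6! = 720
C(9, 6) = 84


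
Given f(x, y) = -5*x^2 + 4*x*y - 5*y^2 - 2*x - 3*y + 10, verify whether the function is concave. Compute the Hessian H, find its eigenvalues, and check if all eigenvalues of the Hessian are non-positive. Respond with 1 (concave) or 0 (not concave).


The Hessian of f(x,y) = -5*x^2 + 4*x*y - 5*y^2 - 2*x - 3*y + 10 is:
H = [[-10, 4], [4, -10]]
Trace = -10 - 10 = -20
Determinant = -10*-10 - (4)^2 = 84
Discriminant = (-20)^2 - 4*84 = 64.0
Eigenvalues: lambda_1 = -14.0, lambda_2 = -6.0
The function is concave.

1


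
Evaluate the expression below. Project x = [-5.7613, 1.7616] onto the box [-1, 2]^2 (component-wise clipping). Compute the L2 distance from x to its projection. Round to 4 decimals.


Project each component onto [-1, 2].
clip(-5.7613) = -1.0, clip(1.7616) = 1.7616
Projection = [-1.0, 1.7616]
Squared diffs: [22.67, 0.0]
Distance = sqrt(22.67) = 4.7613


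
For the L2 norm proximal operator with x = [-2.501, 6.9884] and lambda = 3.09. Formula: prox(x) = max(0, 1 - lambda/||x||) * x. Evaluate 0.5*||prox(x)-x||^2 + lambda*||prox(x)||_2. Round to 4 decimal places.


Step 1: Compute ||x||.
||x|| = 7.4224
Step 2: Compute scaling factor.
scale = max(0, 1 - 3.09/7.4224) = 0.5837
Step 3: prox(x) = [-1.4598, 4.0791]
||prox(x)|| = 4.3324
Step 4: Proximal objective.
0.5*||prox-x||^2 = 4.7741
lambda*||prox|| = 13.3871
Total = 18.1613


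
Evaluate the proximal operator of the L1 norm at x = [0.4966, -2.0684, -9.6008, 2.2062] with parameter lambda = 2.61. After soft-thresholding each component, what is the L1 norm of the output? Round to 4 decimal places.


Soft-thresholding with lambda = 2.61:
prox(0.4966) = sign(0.4966)*max(|0.4966| - 2.61, 0) = 0.0
prox(-2.0684) = sign(-2.0684)*max(|-2.0684| - 2.61, 0) = 0.0
prox(-9.6008) = sign(-9.6008)*max(|-9.6008| - 2.61, 0) = -6.9908
prox(2.2062) = sign(2.2062)*max(|2.2062| - 2.61, 0) = 0.0
prox(x) = [0.0, 0.0, -6.9908, 0.0]
||prox(x)||_1 = 0.0 + 0.0 + 6.9908 + 0.0 = 6.9908


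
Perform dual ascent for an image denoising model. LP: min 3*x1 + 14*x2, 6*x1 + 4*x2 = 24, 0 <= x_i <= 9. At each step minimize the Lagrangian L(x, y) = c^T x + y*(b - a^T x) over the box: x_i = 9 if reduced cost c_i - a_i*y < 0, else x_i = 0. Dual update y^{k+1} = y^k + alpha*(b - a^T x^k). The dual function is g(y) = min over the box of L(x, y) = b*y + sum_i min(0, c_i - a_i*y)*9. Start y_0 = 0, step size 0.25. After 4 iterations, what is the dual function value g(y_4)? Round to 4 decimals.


Dual ascent for LP: min 3*x1 + 14*x2, 6*x1 + 4*x2 = 24, 0 <= x_i <= 9
Step 1: y^k = 0.0, reduced costs: (3.0, 14.0)
  x^k = (0.0, 0.0), subgradient = b - a^T x = 24.0
  y^{k+1} = 0.0 + 0.25*24.0 = 6.0
Step 2: y^k = 6.0, reduced costs: (-33.0, -10.0)
  x^k = (9.0, 9.0), subgradient = b - a^T x = -66.0
  y^{k+1} = 6.0 + 0.25*-66.0 = -10.5
Step 3: y^k = -10.5, reduced costs: (66.0, 56.0)
  x^k = (0.0, 0.0), subgradient = b - a^T x = 24.0
  y^{k+1} = -10.5 + 0.25*24.0 = -4.5
Step 4: y^k = -4.5, reduced costs: (30.0, 32.0)
  x^k = (0.0, 0.0), subgradient = b - a^T x = 24.0
  y^{k+1} = -4.5 + 0.25*24.0 = 1.5
Dual objective at y_4 = 1.5: reduced costs (-6.0, 8.0), box minimizer x = (9.0, 0.0)
g(y_4) = b*y + (c1 - a1*y)*x1 + (c2 - a2*y)*x2 = 24*1.5 + (-6.0)*9.0 + 8.0*0.0 = 36.0 - 54.0 + 0.0 = -18.0


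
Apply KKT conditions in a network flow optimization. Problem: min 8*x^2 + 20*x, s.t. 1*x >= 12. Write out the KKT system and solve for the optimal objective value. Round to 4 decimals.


Step 1: Try lambda = 0 (constraint inactive).
x_unc = -20/(2*8) = -1.25
Check: 1*-1.25 = -1.25 < 12 -- violated!
Step 2: Constraint must be active: 1*x = 12
x* = 12/1 = 12.0
lambda = (2*8*12.0 + 20)/1 = 212.0
Step 3: Compute optimal value.
f(x*) = 8*12.0^2 + 20*12.0 = 1392.0


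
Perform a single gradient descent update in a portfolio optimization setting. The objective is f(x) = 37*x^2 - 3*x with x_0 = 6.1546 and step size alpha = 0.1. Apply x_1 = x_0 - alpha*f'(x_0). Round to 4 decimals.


We compute the gradient at x_0 and apply the update.
f'(x) = 74*x - 3
f'(6.1546) = 74*6.1546 - 3 = 452.4404
x_1 = 6.1546 - 0.1*452.4404 = -39.0894


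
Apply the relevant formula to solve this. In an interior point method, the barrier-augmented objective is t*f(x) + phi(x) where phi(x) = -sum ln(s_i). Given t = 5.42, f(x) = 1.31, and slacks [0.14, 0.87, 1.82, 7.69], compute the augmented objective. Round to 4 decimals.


Step 1: Compute log-barrier.
ln values: [-1.9661, -0.1393, 0.5988, 2.0399]
phi = -(-1.9661 - 0.1393 + 0.5988 + 2.0399) = -0.5334
Step 2: Compute augmented objective.
t*f(x) = 5.42*1.31 = 7.1002
Total = 7.1002 - 0.5334 = 6.5668


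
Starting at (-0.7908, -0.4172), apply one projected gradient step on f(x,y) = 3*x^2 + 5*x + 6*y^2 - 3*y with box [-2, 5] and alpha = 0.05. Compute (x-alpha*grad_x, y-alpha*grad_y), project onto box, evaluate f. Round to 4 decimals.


Step 1: Compute gradient at (-0.7908, -0.4172).
grad_x = 2*3*-0.7908 + 5 = 0.2552
grad_y = 2*6*-0.4172 - 3 = -8.0064
Step 2: Gradient step.
x_raw = -0.7908 - 0.05*0.2552 = -0.8036
y_raw = -0.4172 - 0.05*-8.0064 = -0.0169
Step 3: Project onto [-2, 5].
x_proj = clip(-0.8036) = -0.8036
y_proj = clip(-0.0169) = -0.0169
Step 4: Evaluate f.
f(-0.8036, -0.0169) = -2.0283


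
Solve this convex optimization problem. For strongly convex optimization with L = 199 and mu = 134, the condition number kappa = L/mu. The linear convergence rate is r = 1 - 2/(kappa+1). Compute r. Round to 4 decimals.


Step 1: Compute the condition number.
kappa = L/mu = 199/134 = 1.4851
Step 2: Compute the convergence rate.
r = 1 - 2/(kappa + 1) = 1 - 2*mu/(L + mu) = (L - mu)/(L + mu) = 65/333 = 0.1952


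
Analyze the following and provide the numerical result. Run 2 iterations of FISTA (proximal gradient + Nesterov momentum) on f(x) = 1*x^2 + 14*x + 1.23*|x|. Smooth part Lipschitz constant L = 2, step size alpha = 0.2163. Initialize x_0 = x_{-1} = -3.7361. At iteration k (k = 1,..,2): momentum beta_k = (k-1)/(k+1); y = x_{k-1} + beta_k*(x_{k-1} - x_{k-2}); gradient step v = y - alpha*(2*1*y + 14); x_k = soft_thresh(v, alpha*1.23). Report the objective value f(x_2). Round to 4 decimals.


FISTA on f(x) = 1*x^2 + 14*x + 1.23*|x|
L = 2, alpha = 0.2163
Iteration 1: beta = 0.0, y = -3.7361 + 0.0*(-3.7361 + 3.7361) = -3.7361
  grad(y) = 6.5278, v = y - alpha*grad = -5.1481
  prox(v) = soft_thresh(-5.1481, 0.266) = -4.882
Iteration 2: beta = 0.3333, y = -4.882 + 0.3333*(-4.882 + 3.7361) = -5.264
  grad(y) = 3.472, v = y - alpha*grad = -6.015
  prox(v) = soft_thresh(-6.015, 0.266) = -5.7489
f(x_2) = 1*(-5.7489)^2 + 14*(-5.7489) + 1.23*|-5.7489| = -40.3636


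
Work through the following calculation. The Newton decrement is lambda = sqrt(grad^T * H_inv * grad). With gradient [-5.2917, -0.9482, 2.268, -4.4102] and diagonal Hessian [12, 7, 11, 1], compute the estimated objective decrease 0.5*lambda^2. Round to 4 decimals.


Step 1: H is diagonal, so H^(-1) * g = [-0.441, -0.1355, 0.2062, -4.4102].
Step 2: g^T H^(-1) g = sum_i g_i^2 / H_ii
  = (-5.2917)^2/12 + (-0.9482)^2/7 + (2.268)^2/11 + (-4.4102)^2/1
  = 2.3335 + 0.1284 + 0.4676 + 19.4499 = 22.3794
Step 3: Objective decrease = 0.5 * g^T H^(-1) g = 11.1897


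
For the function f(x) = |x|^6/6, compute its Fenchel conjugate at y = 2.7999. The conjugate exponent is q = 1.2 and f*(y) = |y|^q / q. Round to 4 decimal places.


The conjugate exponent q satisfies 1/p + 1/q = 1.
p = 6, so q = 6/(6 - 1) = 1.2
|y|^q = 2.7999^1.2 = 3.4401
f*(2.7999) = 3.4401 / 1.2 = 2.8667


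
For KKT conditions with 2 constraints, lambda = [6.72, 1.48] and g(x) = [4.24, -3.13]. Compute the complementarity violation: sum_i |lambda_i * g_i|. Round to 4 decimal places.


KKT complementary slackness check:
lambda_1 * g_1 = 6.72 * 4.24 = 28.4928
lambda_2 * g_2 = 1.48 * -3.13 = -4.6324
Total violation = 28.4928 + 4.6324 = 33.1252


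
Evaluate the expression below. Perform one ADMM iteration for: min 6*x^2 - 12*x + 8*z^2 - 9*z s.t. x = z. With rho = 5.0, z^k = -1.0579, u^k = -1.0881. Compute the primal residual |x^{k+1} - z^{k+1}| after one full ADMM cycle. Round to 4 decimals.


ADMM iteration with rho = 5.0, z^k = -1.0579, u^k = -1.0881
Step 1: x-update.
Minimize 6*x^2 - 12*x + (5.0/2)*(x + 1.0579 - 1.0881)^2
FOC: (2*6 + 5.0)*x = 12 + 5.0*(-1.0579 + 1.0881)
x^{k+1} = 0.7148
Step 2: z-update.
Minimize 8*z^2 - 9*z + (5.0/2)*(0.7148 - z - 1.0881)^2
FOC: (2*8 + 5.0)*z = 9 + 5.0*(0.7148 - 1.0881)
z^{k+1} = 0.3397
Step 3: u-update.
u^{k+1} = -1.0881 + 0.7148 - 0.3397 = -0.713
Step 4: Primal residual = |0.7148 - 0.3397| = 0.3751


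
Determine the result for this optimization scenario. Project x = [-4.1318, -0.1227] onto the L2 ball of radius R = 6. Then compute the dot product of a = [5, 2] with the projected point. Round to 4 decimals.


Step 1: Compute ||x|| (intermediates to 6 decimals).
||x|| = sqrt((-4.1318)^2 + (-0.1227)^2) = 4.133621
Step 2: Project.
Since ||x|| <= R, proj = x (no scaling needed).
proj(x) = [-4.1318, -0.1227]
Step 3: Dot product.
a^T * proj(x) = 5*(-4.1318) + 2*(-0.1227) = -20.9044


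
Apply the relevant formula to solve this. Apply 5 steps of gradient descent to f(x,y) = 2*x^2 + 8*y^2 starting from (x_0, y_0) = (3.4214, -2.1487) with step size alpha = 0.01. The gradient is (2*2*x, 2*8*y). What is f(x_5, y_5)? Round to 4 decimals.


Gradient descent on f(x,y) = 2*x^2 + 8*y^2.
Starting point: (3.4214, -2.1487), alpha = 0.01
Step 1: grad_x = 2*2*3.4214 = 13.6856, grad_y = 2*8*-2.1487 = -34.3792
  x_1 = 3.4214 - 0.01*13.6856 = 3.2845
  y_1 = -2.1487 - 0.01*-34.3792 = -1.8049
Step 2: grad_x = 2*2*3.2845 = 13.1382, grad_y = 2*8*-1.8049 = -28.8785
  x_2 = 3.2845 - 0.01*13.1382 = 3.1532
  y_2 = -1.8049 - 0.01*-28.8785 = -1.5161
Step 3: grad_x = 2*2*3.1532 = 12.6126, grad_y = 2*8*-1.5161 = -24.258
  x_3 = 3.1532 - 0.01*12.6126 = 3.027
  y_3 = -1.5161 - 0.01*-24.258 = -1.2735
Step 4: grad_x = 2*2*3.027 = 12.1081, grad_y = 2*8*-1.2735 = -20.3767
  x_4 = 3.027 - 0.01*12.1081 = 2.906
  y_4 = -1.2735 - 0.01*-20.3767 = -1.0698
Step 5: grad_x = 2*2*2.906 = 11.6238, grad_y = 2*8*-1.0698 = -17.1164
  x_5 = 2.906 - 0.01*11.6238 = 2.7897
  y_5 = -1.0698 - 0.01*-17.1164 = -0.8986
f(2.7897, -0.8986) = 2*2.7897^2 + 8*(-0.8986)^2 = 22.0251


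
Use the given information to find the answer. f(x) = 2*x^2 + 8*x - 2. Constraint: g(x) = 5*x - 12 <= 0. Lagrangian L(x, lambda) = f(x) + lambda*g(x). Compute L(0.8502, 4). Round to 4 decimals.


Step 1: Evaluate f(x).
f(0.8502) = 2*0.8502^2 + 8*0.8502 - 2 = 6.2473
Step 2: Evaluate g(x).
g(0.8502) = 5*0.8502 - 12 = -7.749
Step 3: Compute Lagrangian.
L = 6.2473 + 4*-7.749 = -24.7487


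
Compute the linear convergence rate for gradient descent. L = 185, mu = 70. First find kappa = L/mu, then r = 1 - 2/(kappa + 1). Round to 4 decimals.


Step 1: Compute the condition number.
kappa = L/mu = 185/70 = 2.6429
Step 2: Compute the convergence rate.
r = 1 - 2/(kappa + 1) = 1 - 2*mu/(L + mu) = (L - mu)/(L + mu) = 115/255 = 0.451


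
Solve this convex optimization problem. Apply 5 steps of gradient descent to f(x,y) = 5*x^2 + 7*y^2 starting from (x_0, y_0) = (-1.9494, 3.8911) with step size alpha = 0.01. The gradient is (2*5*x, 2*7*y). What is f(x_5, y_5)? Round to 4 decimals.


Gradient descent on f(x,y) = 5*x^2 + 7*y^2.
Starting point: (-1.9494, 3.8911), alpha = 0.01
Step 1: grad_x = 2*5*-1.9494 = -19.494, grad_y = 2*7*3.8911 = 54.4754
  x_1 = -1.9494 - 0.01*-19.494 = -1.7545
  y_1 = 3.8911 - 0.01*54.4754 = 3.3463
Step 2: grad_x = 2*5*-1.7545 = -17.5446, grad_y = 2*7*3.3463 = 46.8488
  x_2 = -1.7545 - 0.01*-17.5446 = -1.579
  y_2 = 3.3463 - 0.01*46.8488 = 2.8779
Step 3: grad_x = 2*5*-1.579 = -15.7901, grad_y = 2*7*2.8779 = 40.29
  x_3 = -1.579 - 0.01*-15.7901 = -1.4211
  y_3 = 2.8779 - 0.01*40.29 = 2.475
Step 4: grad_x = 2*5*-1.4211 = -14.2111, grad_y = 2*7*2.475 = 34.6494
  x_4 = -1.4211 - 0.01*-14.2111 = -1.279
  y_4 = 2.475 - 0.01*34.6494 = 2.1285
Step 5: grad_x = 2*5*-1.279 = -12.79, grad_y = 2*7*2.1285 = 29.7985
  x_5 = -1.279 - 0.01*-12.79 = -1.1511
  y_5 = 2.1285 - 0.01*29.7985 = 1.8305
f(-1.1511, 1.8305) = 5*(-1.1511)^2 + 7*1.8305^2 = 30.0797


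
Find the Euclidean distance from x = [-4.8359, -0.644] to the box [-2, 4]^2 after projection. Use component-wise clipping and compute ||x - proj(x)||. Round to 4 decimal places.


Project each component onto [-2, 4].
clip(-4.8359) = -2.0, clip(-0.644) = -0.644
Projection = [-2.0, -0.644]
Squared diffs: [8.0423, 0.0]
Distance = sqrt(8.0423) = 2.8359


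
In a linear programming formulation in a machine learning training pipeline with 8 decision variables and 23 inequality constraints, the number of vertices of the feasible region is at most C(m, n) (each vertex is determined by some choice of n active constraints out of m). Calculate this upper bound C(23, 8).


Each vertex corresponds to some choice of n active constraints out of m, so the number of vertices is at most C(m, n) = m! / (n!(m-n)!).
m = 23, n = 8
Numerator: 23 * 22 * 21 * 20 * 19 * 18 * 17 * 16
Denominator: 8! = 40320
C(23, 8) = 490314


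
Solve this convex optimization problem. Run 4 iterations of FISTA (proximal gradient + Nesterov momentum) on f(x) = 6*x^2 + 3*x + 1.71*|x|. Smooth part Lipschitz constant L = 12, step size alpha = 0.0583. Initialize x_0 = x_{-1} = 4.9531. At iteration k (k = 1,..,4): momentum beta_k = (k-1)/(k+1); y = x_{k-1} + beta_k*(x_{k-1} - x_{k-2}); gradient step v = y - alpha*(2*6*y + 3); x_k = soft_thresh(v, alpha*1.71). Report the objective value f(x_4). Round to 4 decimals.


FISTA on f(x) = 6*x^2 + 3*x + 1.71*|x|
L = 12, alpha = 0.0583
Iteration 1: beta = 0.0, y = 4.9531 + 0.0*(4.9531 - 4.9531) = 4.9531
  grad(y) = 62.4372, v = y - alpha*grad = 1.313
  prox(v) = soft_thresh(1.313, 0.0997) = 1.2133
Iteration 2: beta = 0.3333, y = 1.2133 + 0.3333*(1.2133 - 4.9531) = -0.0333
  grad(y) = 2.6007, v = y - alpha*grad = -0.1849
  prox(v) = soft_thresh(-0.1849, 0.0997) = -0.0852
Iteration 3: beta = 0.5, y = -0.0852 + 0.5*(-0.0852 - 1.2133) = -0.7345
  grad(y) = -5.8136, v = y - alpha*grad = -0.3955
  prox(v) = soft_thresh(-0.3955, 0.0997) = -0.2958
Iteration 4: beta = 0.6, y = -0.2958 + 0.6*(-0.2958 + 0.0852) = -0.4222
  grad(y) = -2.0667, v = y - alpha*grad = -0.3017
  prox(v) = soft_thresh(-0.3017, 0.0997) = -0.202
f(x_4) = 6*(-0.202)^2 + 3*(-0.202) + 1.71*|-0.202| = -0.0157


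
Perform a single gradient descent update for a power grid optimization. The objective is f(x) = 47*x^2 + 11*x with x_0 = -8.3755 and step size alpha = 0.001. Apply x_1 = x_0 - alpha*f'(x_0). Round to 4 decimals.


We compute the gradient at x_0 and apply the update.
f'(x) = 94*x + 11
f'(-8.3755) = 94*-8.3755 + 11 = -776.297
x_1 = -8.3755 - 0.001*-776.297 = -7.5992


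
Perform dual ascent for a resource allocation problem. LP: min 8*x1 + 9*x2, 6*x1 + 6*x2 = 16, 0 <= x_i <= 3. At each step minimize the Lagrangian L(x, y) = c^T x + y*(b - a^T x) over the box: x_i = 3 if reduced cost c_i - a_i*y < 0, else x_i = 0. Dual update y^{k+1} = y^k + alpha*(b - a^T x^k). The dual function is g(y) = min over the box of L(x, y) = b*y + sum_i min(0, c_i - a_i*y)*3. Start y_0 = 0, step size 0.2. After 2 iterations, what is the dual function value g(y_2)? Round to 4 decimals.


Dual ascent for LP: min 8*x1 + 9*x2, 6*x1 + 6*x2 = 16, 0 <= x_i <= 3
Step 1: y^k = 0.0, reduced costs: (8.0, 9.0)
  x^k = (0.0, 0.0), subgradient = b - a^T x = 16.0
  y^{k+1} = 0.0 + 0.2*16.0 = 3.2
Step 2: y^k = 3.2, reduced costs: (-11.2, -10.2)
  x^k = (3.0, 3.0), subgradient = b - a^T x = -20.0
  y^{k+1} = 3.2 + 0.2*-20.0 = -0.8
Dual objective at y_2 = -0.8: reduced costs (12.8, 13.8), box minimizer x = (0.0, 0.0)
g(y_2) = b*y + (c1 - a1*y)*x1 + (c2 - a2*y)*x2 = 16*(-0.8) + 12.8*0.0 + 13.8*0.0 = -12.8 + 0.0 + 0.0 = -12.8


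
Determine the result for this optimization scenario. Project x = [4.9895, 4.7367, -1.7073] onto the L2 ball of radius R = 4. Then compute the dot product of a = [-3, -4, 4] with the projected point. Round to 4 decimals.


Step 1: Compute ||x|| (intermediates to 6 decimals).
||x|| = sqrt(4.9895^2 + 4.7367^2 + (-1.7073)^2) = 7.088463
Step 2: Project.
Since ||x|| > R, scale = R/||x|| = 4/7.088463 = 0.564297, proj(x) = scale * x
proj(x) = [2.81556, 2.672906, -0.963424]
Step 3: Dot product.
a^T * proj(x) = -3*2.81556 - 4*2.672906 + 4*(-0.963424) = -22.992


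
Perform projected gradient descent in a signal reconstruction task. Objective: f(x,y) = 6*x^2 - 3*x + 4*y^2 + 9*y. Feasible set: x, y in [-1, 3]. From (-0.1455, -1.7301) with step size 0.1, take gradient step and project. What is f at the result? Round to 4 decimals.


Step 1: Compute gradient at (-0.1455, -1.7301).
grad_x = 2*6*-0.1455 - 3 = -4.746
grad_y = 2*4*-1.7301 + 9 = -4.8408
Step 2: Gradient step.
x_raw = -0.1455 - 0.1*-4.746 = 0.3291
y_raw = -1.7301 - 0.1*-4.8408 = -1.246
Step 3: Project onto [-1, 3].
x_proj = clip(0.3291) = 0.3291
y_proj = clip(-1.246) = -1.0
Step 4: Evaluate f.
f(0.3291, -1.0) = -5.3375


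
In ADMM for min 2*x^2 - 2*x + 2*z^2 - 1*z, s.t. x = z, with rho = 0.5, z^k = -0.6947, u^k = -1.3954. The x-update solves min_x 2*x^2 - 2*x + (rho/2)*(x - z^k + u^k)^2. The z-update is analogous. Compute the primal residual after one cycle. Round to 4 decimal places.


ADMM iteration with rho = 0.5, z^k = -0.6947, u^k = -1.3954
Step 1: x-update.
Minimize 2*x^2 - 2*x + (0.5/2)*(x + 0.6947 - 1.3954)^2
FOC: (2*2 + 0.5)*x = 2 + 0.5*(-0.6947 + 1.3954)
x^{k+1} = 0.5223
Step 2: z-update.
Minimize 2*z^2 - 1*z + (0.5/2)*(0.5223 - z - 1.3954)^2
FOC: (2*2 + 0.5)*z = 1 + 0.5*(0.5223 - 1.3954)
z^{k+1} = 0.1252
Step 3: u-update.
u^{k+1} = -1.3954 + 0.5223 - 0.1252 = -0.9983
Step 4: Primal residual = |0.5223 - 0.1252| = 0.3971


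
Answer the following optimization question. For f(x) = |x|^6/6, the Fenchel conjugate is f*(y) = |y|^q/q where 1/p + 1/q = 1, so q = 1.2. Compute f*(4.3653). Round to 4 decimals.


The conjugate exponent q satisfies 1/p + 1/q = 1.
p = 6, so q = 6/(6 - 1) = 1.2
|y|^q = 4.3653^1.2 = 5.8616
f*(4.3653) = 5.8616 / 1.2 = 4.8847


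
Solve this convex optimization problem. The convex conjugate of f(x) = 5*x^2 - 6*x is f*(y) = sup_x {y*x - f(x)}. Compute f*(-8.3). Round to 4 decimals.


f*(y) = sup_x {y*x - a*x^2 - b*x} = sup_x {(y-b)*x - a*x^2}
FOC: (y - b) - 2a*x = 0 => x* = (y - b)/(2a)
x* = (-8.3 + 6)/(2*5) = -0.23
f*(-8.3) = (y-b)^2/(4a) = (-8.3 + 6)^2/(4*5)
= 5.29/20 = 0.2645


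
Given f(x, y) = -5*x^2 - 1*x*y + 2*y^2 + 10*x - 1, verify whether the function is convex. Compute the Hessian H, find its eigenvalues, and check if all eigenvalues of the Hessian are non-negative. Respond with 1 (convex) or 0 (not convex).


The Hessian of f(x,y) = -5*x^2 - 1*x*y + 2*y^2 + 10*x - 1 is:
H = [[-10, -1], [-1, 4]]
Trace = -10 + 4 = -6
Determinant = -10*4 - (-1)^2 = -41
Discriminant = (-6)^2 - 4*-41 = 200.0
Eigenvalues: lambda_1 = -10.0711, lambda_2 = 4.0711
The function is not convex.

0


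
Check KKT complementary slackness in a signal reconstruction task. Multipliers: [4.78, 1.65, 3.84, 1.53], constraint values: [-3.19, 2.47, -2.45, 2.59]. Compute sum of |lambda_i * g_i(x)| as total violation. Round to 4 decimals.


KKT complementary slackness check:
lambda_1 * g_1 = 4.78 * -3.19 = -15.2482
lambda_2 * g_2 = 1.65 * 2.47 = 4.0755
lambda_3 * g_3 = 3.84 * -2.45 = -9.408
lambda_4 * g_4 = 1.53 * 2.59 = 3.9627
Total violation = 15.2482 + 4.0755 + 9.408 + 3.9627 = 32.6944


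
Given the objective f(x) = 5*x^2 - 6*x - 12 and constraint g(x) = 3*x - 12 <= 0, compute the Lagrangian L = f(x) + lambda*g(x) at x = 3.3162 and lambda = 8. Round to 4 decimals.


Step 1: Evaluate f(x).
f(3.3162) = 5*3.3162^2 - 6*3.3162 - 12 = 23.0887
Step 2: Evaluate g(x).
g(3.3162) = 3*3.3162 - 12 = -2.0514
Step 3: Compute Lagrangian.
L = 23.0887 + 8*-2.0514 = 6.6775


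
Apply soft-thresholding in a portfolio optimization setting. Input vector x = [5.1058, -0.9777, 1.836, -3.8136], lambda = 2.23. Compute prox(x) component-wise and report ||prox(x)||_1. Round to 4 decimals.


Soft-thresholding with lambda = 2.23:
prox(5.1058) = sign(5.1058)*max(|5.1058| - 2.23, 0) = 2.8758
prox(-0.9777) = sign(-0.9777)*max(|-0.9777| - 2.23, 0) = 0.0
prox(1.836) = sign(1.836)*max(|1.836| - 2.23, 0) = 0.0
prox(-3.8136) = sign(-3.8136)*max(|-3.8136| - 2.23, 0) = -1.5836
prox(x) = [2.8758, 0.0, 0.0, -1.5836]
||prox(x)||_1 = 2.8758 + 0.0 + 0.0 + 1.5836 = 4.4594


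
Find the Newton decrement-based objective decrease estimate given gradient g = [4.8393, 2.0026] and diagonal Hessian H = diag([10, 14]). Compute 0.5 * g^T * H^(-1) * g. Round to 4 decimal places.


Step 1: H is diagonal, so H^(-1) * g = [0.4839, 0.143].
Step 2: g^T H^(-1) g = sum_i g_i^2 / H_ii
  = (4.8393)^2/10 + (2.0026)^2/14
  = 2.3419 + 0.2865 = 2.6283
Step 3: Objective decrease = 0.5 * g^T H^(-1) g = 1.3142


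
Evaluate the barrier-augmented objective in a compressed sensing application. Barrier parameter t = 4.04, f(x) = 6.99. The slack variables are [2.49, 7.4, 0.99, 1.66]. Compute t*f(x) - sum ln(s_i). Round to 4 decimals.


Step 1: Compute log-barrier.
ln values: [0.9123, 2.0015, -0.0101, 0.5068]
phi = -(0.9123 + 2.0015 - 0.0101 + 0.5068) = -3.4105
Step 2: Compute augmented objective.
t*f(x) = 4.04*6.99 = 28.2396
Total = 28.2396 - 3.4105 = 24.8291


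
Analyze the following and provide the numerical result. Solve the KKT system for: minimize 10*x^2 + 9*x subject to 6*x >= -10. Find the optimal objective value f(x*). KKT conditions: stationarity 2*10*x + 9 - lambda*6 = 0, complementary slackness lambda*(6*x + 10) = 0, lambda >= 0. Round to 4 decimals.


Step 1: Try lambda = 0 (constraint inactive).
Stationarity: 2*10*x + 9 = 0
x* = -9/(2*10) = -0.45
Check constraint: 6*-0.45 = -2.7 >= -10 -- satisfied.
Step 2: Compute optimal value.
f(x*) = 10*(-0.45)^2 + 9*(-0.45) = -2.025


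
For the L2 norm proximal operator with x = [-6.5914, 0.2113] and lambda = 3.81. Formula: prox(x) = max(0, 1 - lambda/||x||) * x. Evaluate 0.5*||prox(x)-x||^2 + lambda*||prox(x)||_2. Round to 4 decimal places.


Step 1: Compute ||x||.
||x|| = 6.5948
Step 2: Compute scaling factor.
scale = max(0, 1 - 3.81/6.5948) = 0.4223
Step 3: prox(x) = [-2.7834, 0.0892]
||prox(x)|| = 2.7848
Step 4: Proximal objective.
0.5*||prox-x||^2 = 7.2581
lambda*||prox|| = 10.6101
Total = 17.8681


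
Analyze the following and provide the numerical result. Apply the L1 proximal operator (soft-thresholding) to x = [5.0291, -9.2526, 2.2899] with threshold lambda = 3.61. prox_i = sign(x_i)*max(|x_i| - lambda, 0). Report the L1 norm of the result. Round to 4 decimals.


Soft-thresholding with lambda = 3.61:
prox(5.0291) = sign(5.0291)*max(|5.0291| - 3.61, 0) = 1.4191
prox(-9.2526) = sign(-9.2526)*max(|-9.2526| - 3.61, 0) = -5.6426
prox(2.2899) = sign(2.2899)*max(|2.2899| - 3.61, 0) = 0.0
prox(x) = [1.4191, -5.6426, 0.0]
||prox(x)||_1 = 1.4191 + 5.6426 + 0.0 = 7.0617


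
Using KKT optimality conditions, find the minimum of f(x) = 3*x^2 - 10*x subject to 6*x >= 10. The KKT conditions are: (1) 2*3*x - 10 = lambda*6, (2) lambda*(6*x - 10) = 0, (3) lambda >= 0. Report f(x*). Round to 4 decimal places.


Step 1: Try lambda = 0 (constraint inactive).
Stationarity: 2*3*x - 10 = 0
x* = 10/(2*3) = 5/3 = 1.6667 (rounded; the exact value 5/3 is used below)
Check constraint: 6*1.6667 = 10.0002 >= 10 -- satisfied.
Step 2: Compute optimal value.
f(x*) = 3*(5/3)^2 - 10*(5/3) = -8.3333


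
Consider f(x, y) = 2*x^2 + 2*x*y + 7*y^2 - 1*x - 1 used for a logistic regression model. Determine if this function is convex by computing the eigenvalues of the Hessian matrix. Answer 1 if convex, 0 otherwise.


The Hessian of f(x,y) = 2*x^2 + 2*x*y + 7*y^2 - 1*x - 1 is:
H = [[4, 2], [2, 14]]
Trace = 4 + 14 = 18
Determinant = 4*14 - (2)^2 = 52
Discriminant = (18)^2 - 4*52 = 116.0
Eigenvalues: lambda_1 = 3.6148, lambda_2 = 14.3852
The function is convex.

1


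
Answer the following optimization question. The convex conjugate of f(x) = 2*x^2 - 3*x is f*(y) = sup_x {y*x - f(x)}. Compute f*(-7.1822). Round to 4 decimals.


f*(y) = sup_x {y*x - a*x^2 - b*x} = sup_x {(y-b)*x - a*x^2}
FOC: (y - b) - 2a*x = 0 => x* = (y - b)/(2a)
x* = (-7.1822 + 3)/(2*2) = -1.0456
f*(-7.1822) = (y-b)^2/(4a) = (-7.1822 + 3)^2/(4*2)
= 17.4908/8 = 2.1863


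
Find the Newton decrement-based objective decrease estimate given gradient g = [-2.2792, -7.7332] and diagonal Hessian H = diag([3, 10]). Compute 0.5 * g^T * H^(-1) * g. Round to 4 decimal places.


Step 1: H is diagonal, so H^(-1) * g = [-0.7597, -0.7733].
Step 2: g^T H^(-1) g = sum_i g_i^2 / H_ii
  = (-2.2792)^2/3 + (-7.7332)^2/10
  = 1.7316 + 5.9802 = 7.7118
Step 3: Objective decrease = 0.5 * g^T H^(-1) g = 3.8559


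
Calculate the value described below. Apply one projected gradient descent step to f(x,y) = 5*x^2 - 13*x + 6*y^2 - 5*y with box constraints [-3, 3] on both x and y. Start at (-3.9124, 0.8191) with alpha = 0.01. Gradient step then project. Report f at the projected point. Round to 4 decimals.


Step 1: Compute gradient at (-3.9124, 0.8191).
grad_x = 2*5*-3.9124 - 13 = -52.124
grad_y = 2*6*0.8191 - 5 = 4.8292
Step 2: Gradient step.
x_raw = -3.9124 - 0.01*-52.124 = -3.3912
y_raw = 0.8191 - 0.01*4.8292 = 0.7708
Step 3: Project onto [-3, 3].
x_proj = clip(-3.3912) = -3.0
y_proj = clip(0.7708) = 0.7708
Step 4: Evaluate f.
f(-3.0, 0.7708) = 83.7108


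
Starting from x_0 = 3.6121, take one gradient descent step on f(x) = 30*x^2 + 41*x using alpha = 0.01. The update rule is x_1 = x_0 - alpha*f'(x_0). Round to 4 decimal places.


We compute the gradient at x_0 and apply the update.
f'(x) = 60*x + 41
f'(3.6121) = 60*3.6121 + 41 = 257.726
x_1 = 3.6121 - 0.01*257.726 = 1.0348


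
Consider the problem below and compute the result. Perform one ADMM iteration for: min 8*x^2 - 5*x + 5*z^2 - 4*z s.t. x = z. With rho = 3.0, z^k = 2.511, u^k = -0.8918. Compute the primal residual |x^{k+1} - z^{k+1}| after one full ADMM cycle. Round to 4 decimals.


ADMM iteration with rho = 3.0, z^k = 2.511, u^k = -0.8918
Step 1: x-update.
Minimize 8*x^2 - 5*x + (3.0/2)*(x - 2.511 - 0.8918)^2
FOC: (2*8 + 3.0)*x = 5 + 3.0*(2.511 + 0.8918)
x^{k+1} = 0.8004
Step 2: z-update.
Minimize 5*z^2 - 4*z + (3.0/2)*(0.8004 - z - 0.8918)^2
FOC: (2*5 + 3.0)*z = 4 + 3.0*(0.8004 - 0.8918)
z^{k+1} = 0.2866
Step 3: u-update.
u^{k+1} = -0.8918 + 0.8004 - 0.2866 = -0.378
Step 4: Primal residual = |0.8004 - 0.2866| = 0.5138


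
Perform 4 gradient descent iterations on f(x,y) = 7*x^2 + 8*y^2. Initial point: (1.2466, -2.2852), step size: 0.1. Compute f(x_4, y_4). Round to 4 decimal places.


Gradient descent on f(x,y) = 7*x^2 + 8*y^2.
Starting point: (1.2466, -2.2852), alpha = 0.1
Step 1: grad_x = 2*7*1.2466 = 17.4524, grad_y = 2*8*-2.2852 = -36.5632
  x_1 = 1.2466 - 0.1*17.4524 = -0.4986
  y_1 = -2.2852 - 0.1*-36.5632 = 1.3711
Step 2: grad_x = 2*7*-0.4986 = -6.981, grad_y = 2*8*1.3711 = 21.9379
  x_2 = -0.4986 - 0.1*-6.981 = 0.1995
  y_2 = 1.3711 - 0.1*21.9379 = -0.8227
Step 3: grad_x = 2*7*0.1995 = 2.7924, grad_y = 2*8*-0.8227 = -13.1628
  x_3 = 0.1995 - 0.1*2.7924 = -0.0798
  y_3 = -0.8227 - 0.1*-13.1628 = 0.4936
Step 4: grad_x = 2*7*-0.0798 = -1.117, grad_y = 2*8*0.4936 = 7.8977
  x_4 = -0.0798 - 0.1*-1.117 = 0.0319
  y_4 = 0.4936 - 0.1*7.8977 = -0.2962
f(0.0319, -0.2962) = 7*0.0319^2 + 8*(-0.2962)^2 = 0.7088


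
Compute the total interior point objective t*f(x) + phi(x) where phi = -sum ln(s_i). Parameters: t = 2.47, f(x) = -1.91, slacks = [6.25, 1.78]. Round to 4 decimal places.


Step 1: Compute log-barrier.
ln values: [1.8326, 0.5766]
phi = -(1.8326 + 0.5766) = -2.4092
Step 2: Compute augmented objective.
t*f(x) = 2.47*-1.91 = -4.7177
Total = -4.7177 - 2.4092 = -7.1269


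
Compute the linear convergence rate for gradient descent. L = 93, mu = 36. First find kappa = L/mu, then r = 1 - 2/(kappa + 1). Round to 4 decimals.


Step 1: Compute the condition number.
kappa = L/mu = 93/36 = 2.5833
Step 2: Compute the convergence rate.
r = 1 - 2/(kappa + 1) = 1 - 2*mu/(L + mu) = (L - mu)/(L + mu) = 57/129 = 0.4419


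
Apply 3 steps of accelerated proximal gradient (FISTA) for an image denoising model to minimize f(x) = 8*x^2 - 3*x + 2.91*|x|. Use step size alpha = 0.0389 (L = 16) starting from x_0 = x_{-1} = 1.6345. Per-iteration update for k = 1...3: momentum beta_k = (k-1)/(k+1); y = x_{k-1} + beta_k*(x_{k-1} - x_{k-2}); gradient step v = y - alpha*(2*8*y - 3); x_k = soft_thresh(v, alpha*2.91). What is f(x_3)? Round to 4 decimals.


FISTA on f(x) = 8*x^2 - 3*x + 2.91*|x|
L = 16, alpha = 0.0389
Iteration 1: beta = 0.0, y = 1.6345 + 0.0*(1.6345 - 1.6345) = 1.6345
  grad(y) = 23.152, v = y - alpha*grad = 0.7339
  prox(v) = soft_thresh(0.7339, 0.1132) = 0.6207
Iteration 2: beta = 0.3333, y = 0.6207 + 0.3333*(0.6207 - 1.6345) = 0.2828
  grad(y) = 1.524, v = y - alpha*grad = 0.2235
  prox(v) = soft_thresh(0.2235, 0.1132) = 0.1103
Iteration 3: beta = 0.5, y = 0.1103 + 0.5*(0.1103 - 0.6207) = -0.1449
  grad(y) = -5.3191, v = y - alpha*grad = 0.062
  prox(v) = soft_thresh(0.062, 0.1132) = 0.0
f(x_3) = 8*0.0^2 - 3*0.0 + 2.91*|0.0| = 0.0


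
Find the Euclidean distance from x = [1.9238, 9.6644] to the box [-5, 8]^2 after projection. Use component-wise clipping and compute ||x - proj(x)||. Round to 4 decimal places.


Project each component onto [-5, 8].
clip(1.9238) = 1.9238, clip(9.6644) = 8.0
Projection = [1.9238, 8.0]
Squared diffs: [0.0, 2.7702]
Distance = sqrt(2.7702) = 1.6644


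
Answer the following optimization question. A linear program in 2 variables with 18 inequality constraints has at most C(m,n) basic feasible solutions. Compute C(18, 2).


Each vertex corresponds to some choice of n active constraints out of m, so the number of vertices is at most C(m, n) = m! / (n!(m-n)!).
m = 18, n = 2
Numerator: 18 * 17
Denominator: 2! = 2
C(18, 2) = 153


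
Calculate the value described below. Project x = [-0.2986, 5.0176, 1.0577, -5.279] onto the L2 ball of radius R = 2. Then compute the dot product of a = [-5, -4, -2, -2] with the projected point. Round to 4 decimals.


Step 1: Compute ||x|| (intermediates to 6 decimals).
||x|| = sqrt((-0.2986)^2 + 5.0176^2 + 1.0577^2 + (-5.279)^2) = 7.365599
Step 2: Project.
Since ||x|| > R, scale = R/||x|| = 2/7.365599 = 0.271533, proj(x) = scale * x
proj(x) = [-0.08108, 1.362444, 0.2872, -1.433423]
Step 3: Dot product.
a^T * proj(x) = -5*(-0.08108) - 4*1.362444 - 2*0.2872 - 2*(-1.433423) = -2.7519


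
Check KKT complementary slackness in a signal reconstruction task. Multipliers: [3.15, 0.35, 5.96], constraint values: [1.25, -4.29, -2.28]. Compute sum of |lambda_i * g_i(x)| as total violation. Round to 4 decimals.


KKT complementary slackness check:
lambda_1 * g_1 = 3.15 * 1.25 = 3.9375
lambda_2 * g_2 = 0.35 * -4.29 = -1.5015
lambda_3 * g_3 = 5.96 * -2.28 = -13.5888
Total violation = 3.9375 + 1.5015 + 13.5888 = 19.0278


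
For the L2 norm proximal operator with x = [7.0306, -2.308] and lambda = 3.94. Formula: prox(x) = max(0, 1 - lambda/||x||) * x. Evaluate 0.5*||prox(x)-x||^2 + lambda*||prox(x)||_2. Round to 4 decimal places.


Step 1: Compute ||x||.
||x|| = 7.3997
Step 2: Compute scaling factor.
scale = max(0, 1 - 3.94/7.3997) = 0.4675
Step 3: prox(x) = [3.2872, -1.0791]
||prox(x)|| = 3.4597
Step 4: Proximal objective.
0.5*||prox-x||^2 = 7.7618
lambda*||prox|| = 13.6312
Total = 21.3932


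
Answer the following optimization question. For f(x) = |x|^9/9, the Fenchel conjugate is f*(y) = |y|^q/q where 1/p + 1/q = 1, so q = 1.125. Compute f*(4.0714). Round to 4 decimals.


The conjugate exponent q satisfies 1/p + 1/q = 1.
p = 9, so q = 9/(9 - 1) = 1.125
|y|^q = 4.0714^1.125 = 4.8525
f*(4.0714) = 4.8525 / 1.125 = 4.3133


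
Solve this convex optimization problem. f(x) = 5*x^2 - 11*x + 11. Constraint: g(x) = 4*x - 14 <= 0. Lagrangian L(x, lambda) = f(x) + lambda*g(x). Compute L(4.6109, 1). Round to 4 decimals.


Step 1: Evaluate f(x).
f(4.6109) = 5*4.6109^2 - 11*4.6109 + 11 = 66.5821
Step 2: Evaluate g(x).
g(4.6109) = 4*4.6109 - 14 = 4.4436
Step 3: Compute Lagrangian.
L = 66.5821 + 1*4.4436 = 71.0257


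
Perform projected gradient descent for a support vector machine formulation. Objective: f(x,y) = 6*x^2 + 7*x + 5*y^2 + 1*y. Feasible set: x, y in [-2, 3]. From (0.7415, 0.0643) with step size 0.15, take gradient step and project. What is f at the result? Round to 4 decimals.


Step 1: Compute gradient at (0.7415, 0.0643).
grad_x = 2*6*0.7415 + 7 = 15.898
grad_y = 2*5*0.0643 + 1 = 1.643
Step 2: Gradient step.
x_raw = 0.7415 - 0.15*15.898 = -1.6432
y_raw = 0.0643 - 0.15*1.643 = -0.1822
Step 3: Project onto [-2, 3].
x_proj = clip(-1.6432) = -1.6432
y_proj = clip(-0.1822) = -0.1822
Step 4: Evaluate f.
f(-1.6432, -0.1822) = 4.682
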